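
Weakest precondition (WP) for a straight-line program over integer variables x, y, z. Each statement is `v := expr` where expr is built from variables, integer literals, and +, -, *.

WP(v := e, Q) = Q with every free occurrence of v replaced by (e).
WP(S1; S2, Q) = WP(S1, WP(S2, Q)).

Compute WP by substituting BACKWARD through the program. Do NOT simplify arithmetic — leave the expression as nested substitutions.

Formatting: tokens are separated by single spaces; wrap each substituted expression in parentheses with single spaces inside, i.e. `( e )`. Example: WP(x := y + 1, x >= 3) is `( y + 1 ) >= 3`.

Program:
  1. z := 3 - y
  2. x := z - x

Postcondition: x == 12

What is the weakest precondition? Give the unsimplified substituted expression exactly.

post: x == 12
stmt 2: x := z - x  -- replace 1 occurrence(s) of x with (z - x)
  => ( z - x ) == 12
stmt 1: z := 3 - y  -- replace 1 occurrence(s) of z with (3 - y)
  => ( ( 3 - y ) - x ) == 12

Answer: ( ( 3 - y ) - x ) == 12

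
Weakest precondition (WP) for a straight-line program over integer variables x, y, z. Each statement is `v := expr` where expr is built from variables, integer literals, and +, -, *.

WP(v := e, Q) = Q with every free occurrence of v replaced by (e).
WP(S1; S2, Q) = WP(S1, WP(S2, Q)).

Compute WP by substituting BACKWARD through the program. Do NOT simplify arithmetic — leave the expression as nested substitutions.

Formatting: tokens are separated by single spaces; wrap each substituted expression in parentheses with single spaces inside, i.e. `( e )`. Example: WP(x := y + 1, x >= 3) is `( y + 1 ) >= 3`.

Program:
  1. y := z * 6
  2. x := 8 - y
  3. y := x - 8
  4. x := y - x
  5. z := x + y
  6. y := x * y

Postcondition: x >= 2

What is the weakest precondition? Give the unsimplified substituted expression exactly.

post: x >= 2
stmt 6: y := x * y  -- replace 0 occurrence(s) of y with (x * y)
  => x >= 2
stmt 5: z := x + y  -- replace 0 occurrence(s) of z with (x + y)
  => x >= 2
stmt 4: x := y - x  -- replace 1 occurrence(s) of x with (y - x)
  => ( y - x ) >= 2
stmt 3: y := x - 8  -- replace 1 occurrence(s) of y with (x - 8)
  => ( ( x - 8 ) - x ) >= 2
stmt 2: x := 8 - y  -- replace 2 occurrence(s) of x with (8 - y)
  => ( ( ( 8 - y ) - 8 ) - ( 8 - y ) ) >= 2
stmt 1: y := z * 6  -- replace 2 occurrence(s) of y with (z * 6)
  => ( ( ( 8 - ( z * 6 ) ) - 8 ) - ( 8 - ( z * 6 ) ) ) >= 2

Answer: ( ( ( 8 - ( z * 6 ) ) - 8 ) - ( 8 - ( z * 6 ) ) ) >= 2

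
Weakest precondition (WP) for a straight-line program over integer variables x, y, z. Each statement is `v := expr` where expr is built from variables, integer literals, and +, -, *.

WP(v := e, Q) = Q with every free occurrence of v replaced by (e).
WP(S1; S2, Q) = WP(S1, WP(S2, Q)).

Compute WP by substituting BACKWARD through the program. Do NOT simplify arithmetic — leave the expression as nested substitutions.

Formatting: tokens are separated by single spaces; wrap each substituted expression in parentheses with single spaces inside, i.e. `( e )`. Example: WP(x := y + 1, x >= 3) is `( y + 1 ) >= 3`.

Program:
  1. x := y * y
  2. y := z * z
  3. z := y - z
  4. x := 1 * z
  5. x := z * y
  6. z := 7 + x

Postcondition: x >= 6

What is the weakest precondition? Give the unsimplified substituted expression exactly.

Answer: ( ( ( z * z ) - z ) * ( z * z ) ) >= 6

Derivation:
post: x >= 6
stmt 6: z := 7 + x  -- replace 0 occurrence(s) of z with (7 + x)
  => x >= 6
stmt 5: x := z * y  -- replace 1 occurrence(s) of x with (z * y)
  => ( z * y ) >= 6
stmt 4: x := 1 * z  -- replace 0 occurrence(s) of x with (1 * z)
  => ( z * y ) >= 6
stmt 3: z := y - z  -- replace 1 occurrence(s) of z with (y - z)
  => ( ( y - z ) * y ) >= 6
stmt 2: y := z * z  -- replace 2 occurrence(s) of y with (z * z)
  => ( ( ( z * z ) - z ) * ( z * z ) ) >= 6
stmt 1: x := y * y  -- replace 0 occurrence(s) of x with (y * y)
  => ( ( ( z * z ) - z ) * ( z * z ) ) >= 6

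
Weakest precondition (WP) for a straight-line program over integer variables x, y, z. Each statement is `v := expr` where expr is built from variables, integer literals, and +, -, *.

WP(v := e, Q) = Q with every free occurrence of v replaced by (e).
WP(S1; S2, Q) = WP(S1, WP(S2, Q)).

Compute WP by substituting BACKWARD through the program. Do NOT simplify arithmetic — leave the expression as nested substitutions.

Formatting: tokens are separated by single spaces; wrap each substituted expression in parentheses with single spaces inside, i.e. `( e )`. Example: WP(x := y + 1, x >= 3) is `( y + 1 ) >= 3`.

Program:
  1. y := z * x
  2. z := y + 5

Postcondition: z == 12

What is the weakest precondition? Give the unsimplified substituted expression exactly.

Answer: ( ( z * x ) + 5 ) == 12

Derivation:
post: z == 12
stmt 2: z := y + 5  -- replace 1 occurrence(s) of z with (y + 5)
  => ( y + 5 ) == 12
stmt 1: y := z * x  -- replace 1 occurrence(s) of y with (z * x)
  => ( ( z * x ) + 5 ) == 12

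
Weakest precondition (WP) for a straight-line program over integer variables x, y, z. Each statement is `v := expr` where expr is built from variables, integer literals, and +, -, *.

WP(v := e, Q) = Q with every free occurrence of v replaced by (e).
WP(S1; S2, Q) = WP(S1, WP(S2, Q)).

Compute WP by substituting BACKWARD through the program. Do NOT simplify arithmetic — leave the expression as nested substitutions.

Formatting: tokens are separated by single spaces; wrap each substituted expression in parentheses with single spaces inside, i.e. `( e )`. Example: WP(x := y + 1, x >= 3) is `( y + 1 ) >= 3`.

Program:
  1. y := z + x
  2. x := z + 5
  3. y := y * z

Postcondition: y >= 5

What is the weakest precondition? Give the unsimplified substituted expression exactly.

Answer: ( ( z + x ) * z ) >= 5

Derivation:
post: y >= 5
stmt 3: y := y * z  -- replace 1 occurrence(s) of y with (y * z)
  => ( y * z ) >= 5
stmt 2: x := z + 5  -- replace 0 occurrence(s) of x with (z + 5)
  => ( y * z ) >= 5
stmt 1: y := z + x  -- replace 1 occurrence(s) of y with (z + x)
  => ( ( z + x ) * z ) >= 5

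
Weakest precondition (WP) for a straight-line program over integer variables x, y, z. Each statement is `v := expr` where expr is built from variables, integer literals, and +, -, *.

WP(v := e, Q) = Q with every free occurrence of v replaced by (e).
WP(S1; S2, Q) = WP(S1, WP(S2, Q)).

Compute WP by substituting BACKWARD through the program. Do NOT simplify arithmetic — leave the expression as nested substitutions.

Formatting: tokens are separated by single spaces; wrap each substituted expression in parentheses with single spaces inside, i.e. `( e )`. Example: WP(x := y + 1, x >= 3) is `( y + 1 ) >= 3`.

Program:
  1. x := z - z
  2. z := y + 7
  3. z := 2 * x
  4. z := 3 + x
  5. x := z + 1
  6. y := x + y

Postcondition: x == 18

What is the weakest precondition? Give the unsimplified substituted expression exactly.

Answer: ( ( 3 + ( z - z ) ) + 1 ) == 18

Derivation:
post: x == 18
stmt 6: y := x + y  -- replace 0 occurrence(s) of y with (x + y)
  => x == 18
stmt 5: x := z + 1  -- replace 1 occurrence(s) of x with (z + 1)
  => ( z + 1 ) == 18
stmt 4: z := 3 + x  -- replace 1 occurrence(s) of z with (3 + x)
  => ( ( 3 + x ) + 1 ) == 18
stmt 3: z := 2 * x  -- replace 0 occurrence(s) of z with (2 * x)
  => ( ( 3 + x ) + 1 ) == 18
stmt 2: z := y + 7  -- replace 0 occurrence(s) of z with (y + 7)
  => ( ( 3 + x ) + 1 ) == 18
stmt 1: x := z - z  -- replace 1 occurrence(s) of x with (z - z)
  => ( ( 3 + ( z - z ) ) + 1 ) == 18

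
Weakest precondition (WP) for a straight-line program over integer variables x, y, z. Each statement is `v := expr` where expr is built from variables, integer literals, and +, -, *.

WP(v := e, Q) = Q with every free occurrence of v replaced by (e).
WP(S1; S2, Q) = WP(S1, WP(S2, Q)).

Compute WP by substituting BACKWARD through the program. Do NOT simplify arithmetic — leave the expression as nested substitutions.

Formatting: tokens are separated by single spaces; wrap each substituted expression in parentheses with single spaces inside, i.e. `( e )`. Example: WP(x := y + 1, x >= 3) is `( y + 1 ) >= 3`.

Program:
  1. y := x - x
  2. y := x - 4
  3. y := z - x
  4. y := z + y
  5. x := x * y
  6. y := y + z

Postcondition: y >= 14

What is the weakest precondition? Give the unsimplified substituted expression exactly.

Answer: ( ( z + ( z - x ) ) + z ) >= 14

Derivation:
post: y >= 14
stmt 6: y := y + z  -- replace 1 occurrence(s) of y with (y + z)
  => ( y + z ) >= 14
stmt 5: x := x * y  -- replace 0 occurrence(s) of x with (x * y)
  => ( y + z ) >= 14
stmt 4: y := z + y  -- replace 1 occurrence(s) of y with (z + y)
  => ( ( z + y ) + z ) >= 14
stmt 3: y := z - x  -- replace 1 occurrence(s) of y with (z - x)
  => ( ( z + ( z - x ) ) + z ) >= 14
stmt 2: y := x - 4  -- replace 0 occurrence(s) of y with (x - 4)
  => ( ( z + ( z - x ) ) + z ) >= 14
stmt 1: y := x - x  -- replace 0 occurrence(s) of y with (x - x)
  => ( ( z + ( z - x ) ) + z ) >= 14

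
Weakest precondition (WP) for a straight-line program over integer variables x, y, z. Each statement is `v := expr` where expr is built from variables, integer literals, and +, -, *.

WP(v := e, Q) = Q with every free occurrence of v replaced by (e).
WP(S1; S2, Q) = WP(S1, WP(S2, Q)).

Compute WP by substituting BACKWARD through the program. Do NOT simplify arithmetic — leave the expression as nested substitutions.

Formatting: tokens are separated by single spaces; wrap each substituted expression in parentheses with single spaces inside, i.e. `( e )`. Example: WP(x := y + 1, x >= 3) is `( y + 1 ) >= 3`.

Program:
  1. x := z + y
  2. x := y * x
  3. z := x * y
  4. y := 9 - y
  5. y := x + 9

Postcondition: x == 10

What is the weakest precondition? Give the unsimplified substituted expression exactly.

post: x == 10
stmt 5: y := x + 9  -- replace 0 occurrence(s) of y with (x + 9)
  => x == 10
stmt 4: y := 9 - y  -- replace 0 occurrence(s) of y with (9 - y)
  => x == 10
stmt 3: z := x * y  -- replace 0 occurrence(s) of z with (x * y)
  => x == 10
stmt 2: x := y * x  -- replace 1 occurrence(s) of x with (y * x)
  => ( y * x ) == 10
stmt 1: x := z + y  -- replace 1 occurrence(s) of x with (z + y)
  => ( y * ( z + y ) ) == 10

Answer: ( y * ( z + y ) ) == 10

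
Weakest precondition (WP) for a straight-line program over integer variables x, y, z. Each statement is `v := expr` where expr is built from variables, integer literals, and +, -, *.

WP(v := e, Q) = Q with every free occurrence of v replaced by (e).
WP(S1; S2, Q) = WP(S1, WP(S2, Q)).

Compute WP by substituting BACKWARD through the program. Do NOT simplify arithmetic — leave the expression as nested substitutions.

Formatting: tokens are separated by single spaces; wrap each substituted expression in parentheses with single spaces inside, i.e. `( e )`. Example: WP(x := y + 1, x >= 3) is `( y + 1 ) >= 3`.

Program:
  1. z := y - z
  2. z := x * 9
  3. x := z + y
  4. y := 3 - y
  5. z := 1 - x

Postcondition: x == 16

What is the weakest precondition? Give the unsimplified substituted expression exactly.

post: x == 16
stmt 5: z := 1 - x  -- replace 0 occurrence(s) of z with (1 - x)
  => x == 16
stmt 4: y := 3 - y  -- replace 0 occurrence(s) of y with (3 - y)
  => x == 16
stmt 3: x := z + y  -- replace 1 occurrence(s) of x with (z + y)
  => ( z + y ) == 16
stmt 2: z := x * 9  -- replace 1 occurrence(s) of z with (x * 9)
  => ( ( x * 9 ) + y ) == 16
stmt 1: z := y - z  -- replace 0 occurrence(s) of z with (y - z)
  => ( ( x * 9 ) + y ) == 16

Answer: ( ( x * 9 ) + y ) == 16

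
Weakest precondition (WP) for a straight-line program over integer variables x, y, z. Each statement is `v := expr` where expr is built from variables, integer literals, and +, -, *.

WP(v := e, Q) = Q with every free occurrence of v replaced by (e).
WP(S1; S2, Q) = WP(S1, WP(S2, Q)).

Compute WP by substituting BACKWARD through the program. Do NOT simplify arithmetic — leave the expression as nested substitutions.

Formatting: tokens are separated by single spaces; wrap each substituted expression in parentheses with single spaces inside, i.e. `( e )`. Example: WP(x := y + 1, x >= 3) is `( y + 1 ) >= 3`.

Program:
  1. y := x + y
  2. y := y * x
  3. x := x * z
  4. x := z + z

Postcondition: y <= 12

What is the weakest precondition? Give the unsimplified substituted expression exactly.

Answer: ( ( x + y ) * x ) <= 12

Derivation:
post: y <= 12
stmt 4: x := z + z  -- replace 0 occurrence(s) of x with (z + z)
  => y <= 12
stmt 3: x := x * z  -- replace 0 occurrence(s) of x with (x * z)
  => y <= 12
stmt 2: y := y * x  -- replace 1 occurrence(s) of y with (y * x)
  => ( y * x ) <= 12
stmt 1: y := x + y  -- replace 1 occurrence(s) of y with (x + y)
  => ( ( x + y ) * x ) <= 12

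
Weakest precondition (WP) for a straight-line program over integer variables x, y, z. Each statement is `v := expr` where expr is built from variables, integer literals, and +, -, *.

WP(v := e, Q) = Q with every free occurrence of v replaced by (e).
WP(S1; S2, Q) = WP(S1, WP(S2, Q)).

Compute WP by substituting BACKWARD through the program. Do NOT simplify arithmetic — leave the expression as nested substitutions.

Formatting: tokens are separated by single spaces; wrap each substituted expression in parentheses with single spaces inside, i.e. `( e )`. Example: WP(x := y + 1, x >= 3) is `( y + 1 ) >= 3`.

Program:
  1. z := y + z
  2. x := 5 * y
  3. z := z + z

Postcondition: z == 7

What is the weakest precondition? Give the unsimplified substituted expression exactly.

Answer: ( ( y + z ) + ( y + z ) ) == 7

Derivation:
post: z == 7
stmt 3: z := z + z  -- replace 1 occurrence(s) of z with (z + z)
  => ( z + z ) == 7
stmt 2: x := 5 * y  -- replace 0 occurrence(s) of x with (5 * y)
  => ( z + z ) == 7
stmt 1: z := y + z  -- replace 2 occurrence(s) of z with (y + z)
  => ( ( y + z ) + ( y + z ) ) == 7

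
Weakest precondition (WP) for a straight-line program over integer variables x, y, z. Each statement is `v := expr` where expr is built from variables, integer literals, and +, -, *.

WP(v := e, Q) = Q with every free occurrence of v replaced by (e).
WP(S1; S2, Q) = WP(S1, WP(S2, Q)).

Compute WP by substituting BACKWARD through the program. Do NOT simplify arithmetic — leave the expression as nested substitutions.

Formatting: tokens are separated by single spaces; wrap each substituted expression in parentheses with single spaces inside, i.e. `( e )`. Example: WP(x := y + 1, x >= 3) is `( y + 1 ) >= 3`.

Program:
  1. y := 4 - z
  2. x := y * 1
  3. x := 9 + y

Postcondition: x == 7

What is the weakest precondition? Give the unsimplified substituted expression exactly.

Answer: ( 9 + ( 4 - z ) ) == 7

Derivation:
post: x == 7
stmt 3: x := 9 + y  -- replace 1 occurrence(s) of x with (9 + y)
  => ( 9 + y ) == 7
stmt 2: x := y * 1  -- replace 0 occurrence(s) of x with (y * 1)
  => ( 9 + y ) == 7
stmt 1: y := 4 - z  -- replace 1 occurrence(s) of y with (4 - z)
  => ( 9 + ( 4 - z ) ) == 7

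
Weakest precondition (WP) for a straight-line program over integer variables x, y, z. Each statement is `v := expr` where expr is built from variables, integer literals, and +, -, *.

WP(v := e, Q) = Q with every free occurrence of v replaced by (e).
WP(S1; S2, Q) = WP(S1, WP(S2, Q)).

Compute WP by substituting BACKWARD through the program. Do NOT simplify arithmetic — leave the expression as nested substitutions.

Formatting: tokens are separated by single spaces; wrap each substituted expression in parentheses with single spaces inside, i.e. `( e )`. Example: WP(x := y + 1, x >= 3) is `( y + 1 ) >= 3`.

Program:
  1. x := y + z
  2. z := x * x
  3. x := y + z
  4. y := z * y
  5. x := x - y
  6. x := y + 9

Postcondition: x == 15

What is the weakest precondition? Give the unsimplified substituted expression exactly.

Answer: ( ( ( ( y + z ) * ( y + z ) ) * y ) + 9 ) == 15

Derivation:
post: x == 15
stmt 6: x := y + 9  -- replace 1 occurrence(s) of x with (y + 9)
  => ( y + 9 ) == 15
stmt 5: x := x - y  -- replace 0 occurrence(s) of x with (x - y)
  => ( y + 9 ) == 15
stmt 4: y := z * y  -- replace 1 occurrence(s) of y with (z * y)
  => ( ( z * y ) + 9 ) == 15
stmt 3: x := y + z  -- replace 0 occurrence(s) of x with (y + z)
  => ( ( z * y ) + 9 ) == 15
stmt 2: z := x * x  -- replace 1 occurrence(s) of z with (x * x)
  => ( ( ( x * x ) * y ) + 9 ) == 15
stmt 1: x := y + z  -- replace 2 occurrence(s) of x with (y + z)
  => ( ( ( ( y + z ) * ( y + z ) ) * y ) + 9 ) == 15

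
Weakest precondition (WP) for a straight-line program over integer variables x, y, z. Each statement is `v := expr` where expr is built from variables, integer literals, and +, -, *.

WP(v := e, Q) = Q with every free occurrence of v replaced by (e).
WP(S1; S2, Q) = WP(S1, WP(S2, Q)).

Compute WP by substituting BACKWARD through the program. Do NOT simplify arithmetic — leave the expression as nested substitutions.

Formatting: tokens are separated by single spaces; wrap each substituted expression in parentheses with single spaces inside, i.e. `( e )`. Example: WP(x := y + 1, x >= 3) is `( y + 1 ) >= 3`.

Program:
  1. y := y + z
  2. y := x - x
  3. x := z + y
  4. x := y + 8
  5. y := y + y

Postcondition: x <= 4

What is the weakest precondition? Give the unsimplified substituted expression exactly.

post: x <= 4
stmt 5: y := y + y  -- replace 0 occurrence(s) of y with (y + y)
  => x <= 4
stmt 4: x := y + 8  -- replace 1 occurrence(s) of x with (y + 8)
  => ( y + 8 ) <= 4
stmt 3: x := z + y  -- replace 0 occurrence(s) of x with (z + y)
  => ( y + 8 ) <= 4
stmt 2: y := x - x  -- replace 1 occurrence(s) of y with (x - x)
  => ( ( x - x ) + 8 ) <= 4
stmt 1: y := y + z  -- replace 0 occurrence(s) of y with (y + z)
  => ( ( x - x ) + 8 ) <= 4

Answer: ( ( x - x ) + 8 ) <= 4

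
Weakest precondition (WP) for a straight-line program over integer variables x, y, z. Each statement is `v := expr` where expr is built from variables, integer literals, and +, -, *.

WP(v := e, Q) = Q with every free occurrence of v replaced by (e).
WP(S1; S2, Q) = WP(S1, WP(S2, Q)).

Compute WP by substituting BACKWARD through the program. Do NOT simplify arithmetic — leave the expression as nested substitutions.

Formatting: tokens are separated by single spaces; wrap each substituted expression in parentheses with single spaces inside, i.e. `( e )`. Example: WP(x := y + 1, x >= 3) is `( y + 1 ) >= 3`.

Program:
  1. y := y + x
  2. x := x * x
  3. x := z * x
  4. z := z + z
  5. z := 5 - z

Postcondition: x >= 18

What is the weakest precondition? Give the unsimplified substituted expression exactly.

post: x >= 18
stmt 5: z := 5 - z  -- replace 0 occurrence(s) of z with (5 - z)
  => x >= 18
stmt 4: z := z + z  -- replace 0 occurrence(s) of z with (z + z)
  => x >= 18
stmt 3: x := z * x  -- replace 1 occurrence(s) of x with (z * x)
  => ( z * x ) >= 18
stmt 2: x := x * x  -- replace 1 occurrence(s) of x with (x * x)
  => ( z * ( x * x ) ) >= 18
stmt 1: y := y + x  -- replace 0 occurrence(s) of y with (y + x)
  => ( z * ( x * x ) ) >= 18

Answer: ( z * ( x * x ) ) >= 18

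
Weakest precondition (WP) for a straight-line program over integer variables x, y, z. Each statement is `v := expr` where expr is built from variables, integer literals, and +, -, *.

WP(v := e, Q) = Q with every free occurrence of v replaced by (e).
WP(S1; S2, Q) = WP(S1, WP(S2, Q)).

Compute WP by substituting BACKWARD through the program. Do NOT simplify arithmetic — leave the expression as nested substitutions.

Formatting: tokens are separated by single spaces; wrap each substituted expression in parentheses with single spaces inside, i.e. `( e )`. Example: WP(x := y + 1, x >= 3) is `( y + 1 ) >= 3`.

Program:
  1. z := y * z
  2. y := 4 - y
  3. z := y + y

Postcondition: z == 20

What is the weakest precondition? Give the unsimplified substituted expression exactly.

post: z == 20
stmt 3: z := y + y  -- replace 1 occurrence(s) of z with (y + y)
  => ( y + y ) == 20
stmt 2: y := 4 - y  -- replace 2 occurrence(s) of y with (4 - y)
  => ( ( 4 - y ) + ( 4 - y ) ) == 20
stmt 1: z := y * z  -- replace 0 occurrence(s) of z with (y * z)
  => ( ( 4 - y ) + ( 4 - y ) ) == 20

Answer: ( ( 4 - y ) + ( 4 - y ) ) == 20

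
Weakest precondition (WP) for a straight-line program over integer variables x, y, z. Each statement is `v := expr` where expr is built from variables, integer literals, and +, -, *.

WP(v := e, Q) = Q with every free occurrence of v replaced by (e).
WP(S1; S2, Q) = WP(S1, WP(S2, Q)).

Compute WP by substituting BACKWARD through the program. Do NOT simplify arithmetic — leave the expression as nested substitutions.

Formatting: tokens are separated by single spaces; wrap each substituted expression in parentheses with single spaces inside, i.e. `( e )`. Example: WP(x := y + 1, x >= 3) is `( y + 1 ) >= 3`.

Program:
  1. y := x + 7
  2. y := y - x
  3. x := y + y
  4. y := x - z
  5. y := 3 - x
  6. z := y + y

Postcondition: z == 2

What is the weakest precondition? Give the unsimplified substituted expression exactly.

Answer: ( ( 3 - ( ( ( x + 7 ) - x ) + ( ( x + 7 ) - x ) ) ) + ( 3 - ( ( ( x + 7 ) - x ) + ( ( x + 7 ) - x ) ) ) ) == 2

Derivation:
post: z == 2
stmt 6: z := y + y  -- replace 1 occurrence(s) of z with (y + y)
  => ( y + y ) == 2
stmt 5: y := 3 - x  -- replace 2 occurrence(s) of y with (3 - x)
  => ( ( 3 - x ) + ( 3 - x ) ) == 2
stmt 4: y := x - z  -- replace 0 occurrence(s) of y with (x - z)
  => ( ( 3 - x ) + ( 3 - x ) ) == 2
stmt 3: x := y + y  -- replace 2 occurrence(s) of x with (y + y)
  => ( ( 3 - ( y + y ) ) + ( 3 - ( y + y ) ) ) == 2
stmt 2: y := y - x  -- replace 4 occurrence(s) of y with (y - x)
  => ( ( 3 - ( ( y - x ) + ( y - x ) ) ) + ( 3 - ( ( y - x ) + ( y - x ) ) ) ) == 2
stmt 1: y := x + 7  -- replace 4 occurrence(s) of y with (x + 7)
  => ( ( 3 - ( ( ( x + 7 ) - x ) + ( ( x + 7 ) - x ) ) ) + ( 3 - ( ( ( x + 7 ) - x ) + ( ( x + 7 ) - x ) ) ) ) == 2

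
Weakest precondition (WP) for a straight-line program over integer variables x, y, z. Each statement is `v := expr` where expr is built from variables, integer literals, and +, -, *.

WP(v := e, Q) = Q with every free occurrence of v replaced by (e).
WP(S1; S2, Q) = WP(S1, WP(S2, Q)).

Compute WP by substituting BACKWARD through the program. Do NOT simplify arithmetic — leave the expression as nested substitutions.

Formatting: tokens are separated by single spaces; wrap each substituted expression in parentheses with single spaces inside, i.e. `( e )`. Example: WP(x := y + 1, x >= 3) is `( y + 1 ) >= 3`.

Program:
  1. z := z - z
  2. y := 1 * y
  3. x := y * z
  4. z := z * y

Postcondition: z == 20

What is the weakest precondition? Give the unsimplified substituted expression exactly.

Answer: ( ( z - z ) * ( 1 * y ) ) == 20

Derivation:
post: z == 20
stmt 4: z := z * y  -- replace 1 occurrence(s) of z with (z * y)
  => ( z * y ) == 20
stmt 3: x := y * z  -- replace 0 occurrence(s) of x with (y * z)
  => ( z * y ) == 20
stmt 2: y := 1 * y  -- replace 1 occurrence(s) of y with (1 * y)
  => ( z * ( 1 * y ) ) == 20
stmt 1: z := z - z  -- replace 1 occurrence(s) of z with (z - z)
  => ( ( z - z ) * ( 1 * y ) ) == 20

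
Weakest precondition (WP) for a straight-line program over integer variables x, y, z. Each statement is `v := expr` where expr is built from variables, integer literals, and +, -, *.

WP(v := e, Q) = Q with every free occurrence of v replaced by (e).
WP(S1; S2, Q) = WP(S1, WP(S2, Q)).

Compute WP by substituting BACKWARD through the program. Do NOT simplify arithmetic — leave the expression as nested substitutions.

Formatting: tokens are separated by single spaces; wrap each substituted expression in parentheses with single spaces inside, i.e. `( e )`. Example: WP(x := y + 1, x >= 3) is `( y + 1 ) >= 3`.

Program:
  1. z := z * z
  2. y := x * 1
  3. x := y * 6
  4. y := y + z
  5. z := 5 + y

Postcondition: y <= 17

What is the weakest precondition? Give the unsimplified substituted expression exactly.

post: y <= 17
stmt 5: z := 5 + y  -- replace 0 occurrence(s) of z with (5 + y)
  => y <= 17
stmt 4: y := y + z  -- replace 1 occurrence(s) of y with (y + z)
  => ( y + z ) <= 17
stmt 3: x := y * 6  -- replace 0 occurrence(s) of x with (y * 6)
  => ( y + z ) <= 17
stmt 2: y := x * 1  -- replace 1 occurrence(s) of y with (x * 1)
  => ( ( x * 1 ) + z ) <= 17
stmt 1: z := z * z  -- replace 1 occurrence(s) of z with (z * z)
  => ( ( x * 1 ) + ( z * z ) ) <= 17

Answer: ( ( x * 1 ) + ( z * z ) ) <= 17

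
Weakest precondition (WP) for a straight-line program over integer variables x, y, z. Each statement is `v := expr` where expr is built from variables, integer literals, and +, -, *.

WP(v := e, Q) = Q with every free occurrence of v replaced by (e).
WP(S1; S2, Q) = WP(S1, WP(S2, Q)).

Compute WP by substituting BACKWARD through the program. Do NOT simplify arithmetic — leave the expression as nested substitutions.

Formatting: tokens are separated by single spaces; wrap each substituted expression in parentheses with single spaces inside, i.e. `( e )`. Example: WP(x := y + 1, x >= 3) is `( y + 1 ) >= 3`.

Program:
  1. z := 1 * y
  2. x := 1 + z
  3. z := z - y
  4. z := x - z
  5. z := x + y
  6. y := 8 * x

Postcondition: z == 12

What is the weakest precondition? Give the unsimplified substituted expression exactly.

post: z == 12
stmt 6: y := 8 * x  -- replace 0 occurrence(s) of y with (8 * x)
  => z == 12
stmt 5: z := x + y  -- replace 1 occurrence(s) of z with (x + y)
  => ( x + y ) == 12
stmt 4: z := x - z  -- replace 0 occurrence(s) of z with (x - z)
  => ( x + y ) == 12
stmt 3: z := z - y  -- replace 0 occurrence(s) of z with (z - y)
  => ( x + y ) == 12
stmt 2: x := 1 + z  -- replace 1 occurrence(s) of x with (1 + z)
  => ( ( 1 + z ) + y ) == 12
stmt 1: z := 1 * y  -- replace 1 occurrence(s) of z with (1 * y)
  => ( ( 1 + ( 1 * y ) ) + y ) == 12

Answer: ( ( 1 + ( 1 * y ) ) + y ) == 12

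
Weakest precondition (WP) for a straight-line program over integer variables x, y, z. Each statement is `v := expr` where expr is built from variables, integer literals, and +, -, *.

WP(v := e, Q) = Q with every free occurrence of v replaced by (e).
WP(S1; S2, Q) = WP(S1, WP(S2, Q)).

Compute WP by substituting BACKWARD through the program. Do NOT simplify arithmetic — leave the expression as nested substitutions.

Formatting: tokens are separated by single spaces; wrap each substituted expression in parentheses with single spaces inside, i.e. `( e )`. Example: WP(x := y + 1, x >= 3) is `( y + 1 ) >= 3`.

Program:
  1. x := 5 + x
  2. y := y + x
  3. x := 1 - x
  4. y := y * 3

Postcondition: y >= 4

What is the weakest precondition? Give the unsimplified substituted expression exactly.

post: y >= 4
stmt 4: y := y * 3  -- replace 1 occurrence(s) of y with (y * 3)
  => ( y * 3 ) >= 4
stmt 3: x := 1 - x  -- replace 0 occurrence(s) of x with (1 - x)
  => ( y * 3 ) >= 4
stmt 2: y := y + x  -- replace 1 occurrence(s) of y with (y + x)
  => ( ( y + x ) * 3 ) >= 4
stmt 1: x := 5 + x  -- replace 1 occurrence(s) of x with (5 + x)
  => ( ( y + ( 5 + x ) ) * 3 ) >= 4

Answer: ( ( y + ( 5 + x ) ) * 3 ) >= 4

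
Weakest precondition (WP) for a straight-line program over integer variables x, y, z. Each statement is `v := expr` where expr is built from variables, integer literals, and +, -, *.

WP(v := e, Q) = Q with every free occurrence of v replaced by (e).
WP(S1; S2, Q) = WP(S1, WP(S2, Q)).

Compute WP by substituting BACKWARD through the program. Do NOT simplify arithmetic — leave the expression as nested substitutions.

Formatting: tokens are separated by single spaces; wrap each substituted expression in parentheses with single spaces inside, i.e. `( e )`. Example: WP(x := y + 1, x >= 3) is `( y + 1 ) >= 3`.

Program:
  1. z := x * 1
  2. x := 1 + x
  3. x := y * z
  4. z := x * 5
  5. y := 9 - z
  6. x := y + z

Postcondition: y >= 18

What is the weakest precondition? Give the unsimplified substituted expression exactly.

Answer: ( 9 - ( ( y * ( x * 1 ) ) * 5 ) ) >= 18

Derivation:
post: y >= 18
stmt 6: x := y + z  -- replace 0 occurrence(s) of x with (y + z)
  => y >= 18
stmt 5: y := 9 - z  -- replace 1 occurrence(s) of y with (9 - z)
  => ( 9 - z ) >= 18
stmt 4: z := x * 5  -- replace 1 occurrence(s) of z with (x * 5)
  => ( 9 - ( x * 5 ) ) >= 18
stmt 3: x := y * z  -- replace 1 occurrence(s) of x with (y * z)
  => ( 9 - ( ( y * z ) * 5 ) ) >= 18
stmt 2: x := 1 + x  -- replace 0 occurrence(s) of x with (1 + x)
  => ( 9 - ( ( y * z ) * 5 ) ) >= 18
stmt 1: z := x * 1  -- replace 1 occurrence(s) of z with (x * 1)
  => ( 9 - ( ( y * ( x * 1 ) ) * 5 ) ) >= 18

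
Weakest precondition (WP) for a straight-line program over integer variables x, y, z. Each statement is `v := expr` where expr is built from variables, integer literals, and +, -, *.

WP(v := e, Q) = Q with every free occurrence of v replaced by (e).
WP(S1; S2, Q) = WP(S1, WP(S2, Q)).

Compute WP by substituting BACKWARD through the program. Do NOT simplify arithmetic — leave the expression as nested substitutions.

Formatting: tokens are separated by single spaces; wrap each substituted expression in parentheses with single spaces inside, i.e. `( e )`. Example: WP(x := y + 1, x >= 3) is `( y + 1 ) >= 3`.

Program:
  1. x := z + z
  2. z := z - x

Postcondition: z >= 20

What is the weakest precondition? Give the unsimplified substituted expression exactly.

post: z >= 20
stmt 2: z := z - x  -- replace 1 occurrence(s) of z with (z - x)
  => ( z - x ) >= 20
stmt 1: x := z + z  -- replace 1 occurrence(s) of x with (z + z)
  => ( z - ( z + z ) ) >= 20

Answer: ( z - ( z + z ) ) >= 20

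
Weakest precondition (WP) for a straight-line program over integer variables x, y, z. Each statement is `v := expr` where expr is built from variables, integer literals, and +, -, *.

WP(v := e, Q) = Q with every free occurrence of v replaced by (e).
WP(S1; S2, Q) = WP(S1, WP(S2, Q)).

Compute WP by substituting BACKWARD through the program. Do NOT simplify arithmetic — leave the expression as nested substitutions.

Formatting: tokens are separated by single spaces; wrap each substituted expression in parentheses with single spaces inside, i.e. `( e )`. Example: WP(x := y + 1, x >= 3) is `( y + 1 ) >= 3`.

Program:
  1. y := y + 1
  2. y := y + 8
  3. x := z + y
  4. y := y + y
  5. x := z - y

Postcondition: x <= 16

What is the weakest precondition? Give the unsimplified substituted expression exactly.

post: x <= 16
stmt 5: x := z - y  -- replace 1 occurrence(s) of x with (z - y)
  => ( z - y ) <= 16
stmt 4: y := y + y  -- replace 1 occurrence(s) of y with (y + y)
  => ( z - ( y + y ) ) <= 16
stmt 3: x := z + y  -- replace 0 occurrence(s) of x with (z + y)
  => ( z - ( y + y ) ) <= 16
stmt 2: y := y + 8  -- replace 2 occurrence(s) of y with (y + 8)
  => ( z - ( ( y + 8 ) + ( y + 8 ) ) ) <= 16
stmt 1: y := y + 1  -- replace 2 occurrence(s) of y with (y + 1)
  => ( z - ( ( ( y + 1 ) + 8 ) + ( ( y + 1 ) + 8 ) ) ) <= 16

Answer: ( z - ( ( ( y + 1 ) + 8 ) + ( ( y + 1 ) + 8 ) ) ) <= 16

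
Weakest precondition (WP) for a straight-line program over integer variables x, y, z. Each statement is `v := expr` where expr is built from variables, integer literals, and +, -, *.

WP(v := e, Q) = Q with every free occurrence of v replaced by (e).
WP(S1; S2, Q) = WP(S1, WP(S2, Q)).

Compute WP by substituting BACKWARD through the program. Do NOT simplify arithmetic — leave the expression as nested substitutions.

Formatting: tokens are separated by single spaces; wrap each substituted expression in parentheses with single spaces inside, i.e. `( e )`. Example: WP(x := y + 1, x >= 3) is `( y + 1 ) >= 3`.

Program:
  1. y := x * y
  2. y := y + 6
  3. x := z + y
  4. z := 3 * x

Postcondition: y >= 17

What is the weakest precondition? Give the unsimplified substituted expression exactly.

Answer: ( ( x * y ) + 6 ) >= 17

Derivation:
post: y >= 17
stmt 4: z := 3 * x  -- replace 0 occurrence(s) of z with (3 * x)
  => y >= 17
stmt 3: x := z + y  -- replace 0 occurrence(s) of x with (z + y)
  => y >= 17
stmt 2: y := y + 6  -- replace 1 occurrence(s) of y with (y + 6)
  => ( y + 6 ) >= 17
stmt 1: y := x * y  -- replace 1 occurrence(s) of y with (x * y)
  => ( ( x * y ) + 6 ) >= 17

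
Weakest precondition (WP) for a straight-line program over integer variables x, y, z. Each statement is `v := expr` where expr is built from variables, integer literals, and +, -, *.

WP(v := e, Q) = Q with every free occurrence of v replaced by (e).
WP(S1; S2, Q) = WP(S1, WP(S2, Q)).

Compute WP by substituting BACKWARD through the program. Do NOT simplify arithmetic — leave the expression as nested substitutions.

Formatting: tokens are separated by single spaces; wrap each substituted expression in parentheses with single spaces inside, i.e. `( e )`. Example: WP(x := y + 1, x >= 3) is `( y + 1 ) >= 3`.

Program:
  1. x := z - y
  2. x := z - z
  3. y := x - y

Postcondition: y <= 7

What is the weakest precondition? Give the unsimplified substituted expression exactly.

post: y <= 7
stmt 3: y := x - y  -- replace 1 occurrence(s) of y with (x - y)
  => ( x - y ) <= 7
stmt 2: x := z - z  -- replace 1 occurrence(s) of x with (z - z)
  => ( ( z - z ) - y ) <= 7
stmt 1: x := z - y  -- replace 0 occurrence(s) of x with (z - y)
  => ( ( z - z ) - y ) <= 7

Answer: ( ( z - z ) - y ) <= 7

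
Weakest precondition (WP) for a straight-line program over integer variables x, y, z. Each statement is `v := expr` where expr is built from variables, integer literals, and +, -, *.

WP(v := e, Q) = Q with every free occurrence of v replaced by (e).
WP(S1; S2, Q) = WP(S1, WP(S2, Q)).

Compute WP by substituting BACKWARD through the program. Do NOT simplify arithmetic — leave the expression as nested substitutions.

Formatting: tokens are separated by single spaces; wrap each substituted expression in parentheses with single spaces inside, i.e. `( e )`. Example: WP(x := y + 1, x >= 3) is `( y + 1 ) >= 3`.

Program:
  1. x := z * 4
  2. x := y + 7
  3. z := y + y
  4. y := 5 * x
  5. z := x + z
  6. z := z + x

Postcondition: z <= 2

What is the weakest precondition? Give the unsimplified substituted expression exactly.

post: z <= 2
stmt 6: z := z + x  -- replace 1 occurrence(s) of z with (z + x)
  => ( z + x ) <= 2
stmt 5: z := x + z  -- replace 1 occurrence(s) of z with (x + z)
  => ( ( x + z ) + x ) <= 2
stmt 4: y := 5 * x  -- replace 0 occurrence(s) of y with (5 * x)
  => ( ( x + z ) + x ) <= 2
stmt 3: z := y + y  -- replace 1 occurrence(s) of z with (y + y)
  => ( ( x + ( y + y ) ) + x ) <= 2
stmt 2: x := y + 7  -- replace 2 occurrence(s) of x with (y + 7)
  => ( ( ( y + 7 ) + ( y + y ) ) + ( y + 7 ) ) <= 2
stmt 1: x := z * 4  -- replace 0 occurrence(s) of x with (z * 4)
  => ( ( ( y + 7 ) + ( y + y ) ) + ( y + 7 ) ) <= 2

Answer: ( ( ( y + 7 ) + ( y + y ) ) + ( y + 7 ) ) <= 2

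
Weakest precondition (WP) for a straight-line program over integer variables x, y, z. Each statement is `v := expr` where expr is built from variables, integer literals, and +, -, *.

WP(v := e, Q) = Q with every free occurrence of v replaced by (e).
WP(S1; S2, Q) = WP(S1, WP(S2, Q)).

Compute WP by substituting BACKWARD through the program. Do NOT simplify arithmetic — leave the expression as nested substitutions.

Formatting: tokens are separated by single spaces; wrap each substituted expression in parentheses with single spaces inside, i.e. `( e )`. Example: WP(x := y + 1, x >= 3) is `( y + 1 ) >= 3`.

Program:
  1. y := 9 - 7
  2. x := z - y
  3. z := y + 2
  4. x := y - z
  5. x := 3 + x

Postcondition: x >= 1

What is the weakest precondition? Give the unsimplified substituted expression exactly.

post: x >= 1
stmt 5: x := 3 + x  -- replace 1 occurrence(s) of x with (3 + x)
  => ( 3 + x ) >= 1
stmt 4: x := y - z  -- replace 1 occurrence(s) of x with (y - z)
  => ( 3 + ( y - z ) ) >= 1
stmt 3: z := y + 2  -- replace 1 occurrence(s) of z with (y + 2)
  => ( 3 + ( y - ( y + 2 ) ) ) >= 1
stmt 2: x := z - y  -- replace 0 occurrence(s) of x with (z - y)
  => ( 3 + ( y - ( y + 2 ) ) ) >= 1
stmt 1: y := 9 - 7  -- replace 2 occurrence(s) of y with (9 - 7)
  => ( 3 + ( ( 9 - 7 ) - ( ( 9 - 7 ) + 2 ) ) ) >= 1

Answer: ( 3 + ( ( 9 - 7 ) - ( ( 9 - 7 ) + 2 ) ) ) >= 1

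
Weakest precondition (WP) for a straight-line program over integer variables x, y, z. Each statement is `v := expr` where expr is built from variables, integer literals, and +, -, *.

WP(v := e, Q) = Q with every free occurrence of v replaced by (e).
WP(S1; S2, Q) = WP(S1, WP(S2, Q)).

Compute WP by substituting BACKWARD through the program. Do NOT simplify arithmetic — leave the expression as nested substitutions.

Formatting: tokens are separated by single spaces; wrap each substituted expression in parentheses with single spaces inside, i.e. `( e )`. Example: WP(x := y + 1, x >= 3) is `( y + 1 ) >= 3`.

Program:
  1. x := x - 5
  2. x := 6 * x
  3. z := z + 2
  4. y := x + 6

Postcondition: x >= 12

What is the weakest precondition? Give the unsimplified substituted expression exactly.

post: x >= 12
stmt 4: y := x + 6  -- replace 0 occurrence(s) of y with (x + 6)
  => x >= 12
stmt 3: z := z + 2  -- replace 0 occurrence(s) of z with (z + 2)
  => x >= 12
stmt 2: x := 6 * x  -- replace 1 occurrence(s) of x with (6 * x)
  => ( 6 * x ) >= 12
stmt 1: x := x - 5  -- replace 1 occurrence(s) of x with (x - 5)
  => ( 6 * ( x - 5 ) ) >= 12

Answer: ( 6 * ( x - 5 ) ) >= 12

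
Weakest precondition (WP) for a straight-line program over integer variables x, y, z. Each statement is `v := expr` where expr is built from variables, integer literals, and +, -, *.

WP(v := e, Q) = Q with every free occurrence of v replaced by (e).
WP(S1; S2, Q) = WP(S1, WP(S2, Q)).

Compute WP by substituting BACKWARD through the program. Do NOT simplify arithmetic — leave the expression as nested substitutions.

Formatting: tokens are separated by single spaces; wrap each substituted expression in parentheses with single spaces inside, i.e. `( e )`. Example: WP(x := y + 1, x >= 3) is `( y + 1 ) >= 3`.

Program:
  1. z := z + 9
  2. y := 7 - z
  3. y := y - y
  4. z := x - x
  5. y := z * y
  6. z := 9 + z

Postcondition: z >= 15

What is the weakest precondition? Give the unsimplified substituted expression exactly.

post: z >= 15
stmt 6: z := 9 + z  -- replace 1 occurrence(s) of z with (9 + z)
  => ( 9 + z ) >= 15
stmt 5: y := z * y  -- replace 0 occurrence(s) of y with (z * y)
  => ( 9 + z ) >= 15
stmt 4: z := x - x  -- replace 1 occurrence(s) of z with (x - x)
  => ( 9 + ( x - x ) ) >= 15
stmt 3: y := y - y  -- replace 0 occurrence(s) of y with (y - y)
  => ( 9 + ( x - x ) ) >= 15
stmt 2: y := 7 - z  -- replace 0 occurrence(s) of y with (7 - z)
  => ( 9 + ( x - x ) ) >= 15
stmt 1: z := z + 9  -- replace 0 occurrence(s) of z with (z + 9)
  => ( 9 + ( x - x ) ) >= 15

Answer: ( 9 + ( x - x ) ) >= 15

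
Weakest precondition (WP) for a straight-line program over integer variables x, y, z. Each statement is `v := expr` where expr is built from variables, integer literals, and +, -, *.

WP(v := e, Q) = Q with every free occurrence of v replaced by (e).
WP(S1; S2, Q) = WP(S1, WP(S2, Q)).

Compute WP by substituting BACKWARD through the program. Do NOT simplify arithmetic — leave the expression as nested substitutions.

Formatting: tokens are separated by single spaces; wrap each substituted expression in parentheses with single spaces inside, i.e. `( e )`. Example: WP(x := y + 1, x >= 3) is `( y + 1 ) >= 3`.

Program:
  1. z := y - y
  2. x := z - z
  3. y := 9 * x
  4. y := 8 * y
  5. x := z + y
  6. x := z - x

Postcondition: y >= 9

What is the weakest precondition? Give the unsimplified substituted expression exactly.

post: y >= 9
stmt 6: x := z - x  -- replace 0 occurrence(s) of x with (z - x)
  => y >= 9
stmt 5: x := z + y  -- replace 0 occurrence(s) of x with (z + y)
  => y >= 9
stmt 4: y := 8 * y  -- replace 1 occurrence(s) of y with (8 * y)
  => ( 8 * y ) >= 9
stmt 3: y := 9 * x  -- replace 1 occurrence(s) of y with (9 * x)
  => ( 8 * ( 9 * x ) ) >= 9
stmt 2: x := z - z  -- replace 1 occurrence(s) of x with (z - z)
  => ( 8 * ( 9 * ( z - z ) ) ) >= 9
stmt 1: z := y - y  -- replace 2 occurrence(s) of z with (y - y)
  => ( 8 * ( 9 * ( ( y - y ) - ( y - y ) ) ) ) >= 9

Answer: ( 8 * ( 9 * ( ( y - y ) - ( y - y ) ) ) ) >= 9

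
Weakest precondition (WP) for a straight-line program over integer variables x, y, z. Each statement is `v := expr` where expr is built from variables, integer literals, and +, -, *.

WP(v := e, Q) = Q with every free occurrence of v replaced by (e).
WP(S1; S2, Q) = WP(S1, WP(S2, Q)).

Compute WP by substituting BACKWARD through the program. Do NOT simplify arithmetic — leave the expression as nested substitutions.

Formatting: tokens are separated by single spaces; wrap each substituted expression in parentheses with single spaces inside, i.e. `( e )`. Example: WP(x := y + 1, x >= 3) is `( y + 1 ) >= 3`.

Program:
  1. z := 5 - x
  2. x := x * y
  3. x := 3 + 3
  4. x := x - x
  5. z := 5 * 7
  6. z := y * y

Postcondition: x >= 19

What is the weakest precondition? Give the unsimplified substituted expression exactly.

post: x >= 19
stmt 6: z := y * y  -- replace 0 occurrence(s) of z with (y * y)
  => x >= 19
stmt 5: z := 5 * 7  -- replace 0 occurrence(s) of z with (5 * 7)
  => x >= 19
stmt 4: x := x - x  -- replace 1 occurrence(s) of x with (x - x)
  => ( x - x ) >= 19
stmt 3: x := 3 + 3  -- replace 2 occurrence(s) of x with (3 + 3)
  => ( ( 3 + 3 ) - ( 3 + 3 ) ) >= 19
stmt 2: x := x * y  -- replace 0 occurrence(s) of x with (x * y)
  => ( ( 3 + 3 ) - ( 3 + 3 ) ) >= 19
stmt 1: z := 5 - x  -- replace 0 occurrence(s) of z with (5 - x)
  => ( ( 3 + 3 ) - ( 3 + 3 ) ) >= 19

Answer: ( ( 3 + 3 ) - ( 3 + 3 ) ) >= 19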